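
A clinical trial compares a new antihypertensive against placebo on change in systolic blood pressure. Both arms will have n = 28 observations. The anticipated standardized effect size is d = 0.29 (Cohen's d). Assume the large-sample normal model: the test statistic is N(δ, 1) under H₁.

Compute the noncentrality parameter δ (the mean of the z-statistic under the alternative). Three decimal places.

δ ≈ 1.085

δ = d·√(n/2) = 0.29 × √(28/2) = 1.0851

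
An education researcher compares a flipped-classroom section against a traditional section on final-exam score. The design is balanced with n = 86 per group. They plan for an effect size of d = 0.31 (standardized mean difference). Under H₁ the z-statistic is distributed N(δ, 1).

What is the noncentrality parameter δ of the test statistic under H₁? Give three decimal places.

δ ≈ 2.033

The noncentrality parameter scales effect size by the design's sample-size factor: δ = d·√(n/2) = 0.31 × √(86/2) = 2.0328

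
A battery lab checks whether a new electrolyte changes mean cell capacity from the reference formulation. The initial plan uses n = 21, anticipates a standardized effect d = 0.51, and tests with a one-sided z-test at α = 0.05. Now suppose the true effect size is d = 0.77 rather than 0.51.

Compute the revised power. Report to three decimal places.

With d = 0.77: δ = d·√n = 0.77 × √21 = 3.5286. Critical value z_{0.05} = 1.645.
Revised power = Φ(δ − 1.645) = Φ(1.884) = 0.9702.

Power ≈ 0.970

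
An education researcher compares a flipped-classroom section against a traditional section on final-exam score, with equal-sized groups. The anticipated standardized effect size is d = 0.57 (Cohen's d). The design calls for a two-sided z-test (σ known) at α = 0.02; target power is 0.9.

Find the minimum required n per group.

n = 81 per group

Set Φ(δ − 2.326) = 0.9; then δ − 2.326 = Φ⁻¹(0.9) = 1.282, giving δ = 3.608.
(The Φ(−δ − z_{α/2}) term is vanishingly small for δ > 0 and is dropped in the standard sample-size formula.)
δ = d·√(n/2) ⇒ n = 2(δ/d)² = 2 × (3.608 / 0.57)² = 80.13.
Rounding up, n = 81 per group.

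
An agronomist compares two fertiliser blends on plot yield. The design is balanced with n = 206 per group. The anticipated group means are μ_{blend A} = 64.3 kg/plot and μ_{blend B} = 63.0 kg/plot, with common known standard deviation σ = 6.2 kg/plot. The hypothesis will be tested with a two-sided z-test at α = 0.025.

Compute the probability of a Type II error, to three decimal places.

Standardized effect: d = |μ_{blend A} − μ_{blend B}| / σ = |64.3 − 63.0| / 6.2 = 0.2097
Noncentrality parameter: δ = d·√(n/2) = 0.2097 × √(206/2) = 2.1280
Two-sided α = 0.025 → critical value z_{0.0125} = 2.241.
Power = Φ(δ − 2.241) + Φ(−δ − 2.241) = Φ(-0.113) + Φ(-4.369) = 0.4549 + 0.0000 = 0.4549.
Type II error: β = 1 − power = 1 − 0.4549 = 0.5451.

β ≈ 0.545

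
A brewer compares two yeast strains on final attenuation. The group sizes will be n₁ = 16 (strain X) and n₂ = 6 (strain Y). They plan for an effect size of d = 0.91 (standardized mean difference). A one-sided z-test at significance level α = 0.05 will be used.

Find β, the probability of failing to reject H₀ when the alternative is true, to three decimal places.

β ≈ 0.399

Noncentrality parameter: δ = d / √(1/n₁ + 1/n₂) = 0.91 / √(1/16 + 1/6) = 1.9009
One-sided α = 0.05 → critical value z_{0.05} = 1.645.
Power = P(Z > 1.645 − δ) = Φ(0.256) = 0.6011.
Type II error: β = 1 − power = 1 − 0.6011 = 0.3989.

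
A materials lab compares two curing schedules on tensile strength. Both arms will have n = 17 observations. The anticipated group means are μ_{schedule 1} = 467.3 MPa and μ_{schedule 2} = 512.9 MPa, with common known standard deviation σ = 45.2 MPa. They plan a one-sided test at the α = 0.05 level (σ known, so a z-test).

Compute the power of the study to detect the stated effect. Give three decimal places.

Power ≈ 0.903

Standardized effect: d = |μ_{schedule 1} − μ_{schedule 2}| / σ = |467.3 − 512.9| / 45.2 = 1.0088
Noncentrality parameter: δ = d·√(n/2) = 1.0088 × √(17/2) = 2.9413
Critical value for a one-sided test at α = 0.05: z_α = 1.645.
Power = P(Z > 1.645 − δ) = Φ(1.296) = 0.9026.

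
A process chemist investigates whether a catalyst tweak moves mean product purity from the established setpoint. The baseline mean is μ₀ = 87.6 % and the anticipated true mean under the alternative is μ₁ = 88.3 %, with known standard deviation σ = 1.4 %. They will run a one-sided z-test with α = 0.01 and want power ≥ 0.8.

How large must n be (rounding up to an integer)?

n = 41

Standardized effect: d = |μ₁ − μ₀| / σ = |88.3 − 87.6| / 1.4 = 0.5000
For power 0.8 need Φ(δ − z_{0.01}) = 0.8, so δ = z_{0.01} + z_{0.20} = 2.326 + 0.842 = 3.168.
δ = d·√n ⇒ n = (δ/d)² = (3.168 / 0.5000)² = 40.14.
Round up to the next whole unit.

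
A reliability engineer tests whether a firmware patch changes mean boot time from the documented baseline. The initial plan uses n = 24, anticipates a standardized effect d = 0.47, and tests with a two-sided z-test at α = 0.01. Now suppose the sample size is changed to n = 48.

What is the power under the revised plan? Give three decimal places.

With n = 48: δ = d·√n = 0.47 × √48 = 3.2563. Critical value z_{0.005} = 2.576.
Revised power = Φ(δ − 2.576) + Φ(−δ − 2.576) = Φ(0.680) + Φ(-5.832) = 0.7519 + 0.0000 = 0.7519.

Power ≈ 0.752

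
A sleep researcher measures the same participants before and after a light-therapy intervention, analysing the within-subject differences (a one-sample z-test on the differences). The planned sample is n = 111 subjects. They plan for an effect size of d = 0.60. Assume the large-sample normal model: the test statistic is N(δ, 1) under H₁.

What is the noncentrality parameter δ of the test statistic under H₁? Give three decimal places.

The noncentrality parameter scales effect size by the design's sample-size factor: δ = d·√n = 0.60 × √111 = 6.3214

δ ≈ 6.321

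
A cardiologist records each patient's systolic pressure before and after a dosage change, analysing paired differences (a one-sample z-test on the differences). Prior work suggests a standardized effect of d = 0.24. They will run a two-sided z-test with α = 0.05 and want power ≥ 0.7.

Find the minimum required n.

n = 108

Set Φ(δ − 1.960) = 0.7; then δ − 1.960 = Φ⁻¹(0.7) = 0.524, giving δ = 2.484.
(Ignoring the negligible lower-tail rejection probability gives the usual closed-form inversion.)
δ = d·√n ⇒ n = (δ/d)² = (2.484 / 0.24)² = 107.15.
Round up to the next whole unit.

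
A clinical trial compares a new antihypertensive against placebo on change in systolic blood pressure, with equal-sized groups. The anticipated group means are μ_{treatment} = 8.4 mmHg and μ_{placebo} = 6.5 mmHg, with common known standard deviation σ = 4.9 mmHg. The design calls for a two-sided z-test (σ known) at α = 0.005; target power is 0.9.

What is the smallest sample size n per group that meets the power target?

Standardized effect: d = |μ_{treatment} − μ_{placebo}| / σ = |8.4 − 6.5| / 4.9 = 0.3878
Set Φ(δ − 2.807) = 0.9; then δ − 2.807 = Φ⁻¹(0.9) = 1.282, giving δ = 4.089.
(Ignoring the negligible lower-tail rejection probability gives the usual closed-form inversion.)
δ = d·√(n/2) ⇒ n = 2(δ/d)² = 2 × (4.089 / 0.3878)² = 222.36.
Rounding up, n = 223 per group.

n = 223 per group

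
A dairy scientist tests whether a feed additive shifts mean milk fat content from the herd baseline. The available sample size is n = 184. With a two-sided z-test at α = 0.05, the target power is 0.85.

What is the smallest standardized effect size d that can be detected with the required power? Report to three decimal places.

Required noncentrality: δ = z_{0.025} + z_{0.15} = 1.960 + 1.036 = 2.996.
(Lower-tail contribution to power is negligible for δ > 0.)
δ = d·√n ⇒ d = δ/√n = 2.996/√184 = 0.2209.

d ≈ 0.221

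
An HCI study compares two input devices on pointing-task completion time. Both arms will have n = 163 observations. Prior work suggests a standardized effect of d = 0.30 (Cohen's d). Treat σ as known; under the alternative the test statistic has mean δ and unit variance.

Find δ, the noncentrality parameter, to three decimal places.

δ = d·√(n/2) = 0.30 × √(163/2) = 2.7083

δ ≈ 2.708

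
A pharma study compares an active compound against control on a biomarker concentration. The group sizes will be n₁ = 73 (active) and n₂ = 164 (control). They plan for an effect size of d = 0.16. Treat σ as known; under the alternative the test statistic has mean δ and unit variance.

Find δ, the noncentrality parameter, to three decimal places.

δ ≈ 1.137

The noncentrality parameter scales effect size by the design's sample-size factor: δ = d / √(1/n₁ + 1/n₂) = 0.16 / √(1/73 + 1/164) = 1.1372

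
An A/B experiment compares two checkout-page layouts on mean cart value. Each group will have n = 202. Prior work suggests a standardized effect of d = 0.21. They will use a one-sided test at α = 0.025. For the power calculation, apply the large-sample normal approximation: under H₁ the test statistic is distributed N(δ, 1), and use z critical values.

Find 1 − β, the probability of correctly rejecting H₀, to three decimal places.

Noncentrality parameter: δ = d·√(n/2) = 0.21 × √(202/2) = 2.1105
One-sided α = 0.025 → critical value z_{0.025} = 1.960.
Power = Φ(δ − 1.960) = Φ(0.151) = 0.5598.

Power ≈ 0.560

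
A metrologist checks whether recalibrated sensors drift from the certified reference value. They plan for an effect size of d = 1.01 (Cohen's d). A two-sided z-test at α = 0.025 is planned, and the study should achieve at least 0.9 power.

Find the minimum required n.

Set Φ(δ − 2.241) = 0.9; then δ − 2.241 = Φ⁻¹(0.9) = 1.282, giving δ = 3.523.
(Ignoring the negligible lower-tail rejection probability gives the usual closed-form inversion.)
δ = d·√n ⇒ n = (δ/d)² = (3.523 / 1.01)² = 12.17.
Rounding up, n = 13.

n = 13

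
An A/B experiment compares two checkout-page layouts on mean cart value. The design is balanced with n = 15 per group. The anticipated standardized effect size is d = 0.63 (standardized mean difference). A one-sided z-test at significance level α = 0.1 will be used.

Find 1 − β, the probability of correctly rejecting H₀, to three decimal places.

Noncentrality parameter: δ = d·√(n/2) = 0.63 × √(15/2) = 1.7253
Critical value for a one-sided test at α = 0.1: z_α = 1.282.
Power = Φ(δ − 1.282) = Φ(0.444) = 0.6714.

Power ≈ 0.671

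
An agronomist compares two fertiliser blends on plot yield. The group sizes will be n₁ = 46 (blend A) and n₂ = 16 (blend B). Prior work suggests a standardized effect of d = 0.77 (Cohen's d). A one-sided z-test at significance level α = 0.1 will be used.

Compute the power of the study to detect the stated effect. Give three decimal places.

Power ≈ 0.915

Noncentrality parameter: δ = d / √(1/n₁ + 1/n₂) = 0.77 / √(1/46 + 1/16) = 2.6530
Critical value for a one-sided test at α = 0.1: z_α = 1.282.
Power = Φ(δ − 1.282) = Φ(1.371) = 0.9149.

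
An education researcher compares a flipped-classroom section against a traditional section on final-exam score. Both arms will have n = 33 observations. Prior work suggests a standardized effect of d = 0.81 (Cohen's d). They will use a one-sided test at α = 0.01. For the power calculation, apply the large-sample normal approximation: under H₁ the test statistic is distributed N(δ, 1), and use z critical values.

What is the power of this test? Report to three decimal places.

Noncentrality parameter: δ = d·√(n/2) = 0.81 × √(33/2) = 3.2902
One-sided α = 0.01 → critical value z_{0.01} = 2.326.
Power = Φ(δ − 2.326) = Φ(0.964) = 0.8324.

Power ≈ 0.832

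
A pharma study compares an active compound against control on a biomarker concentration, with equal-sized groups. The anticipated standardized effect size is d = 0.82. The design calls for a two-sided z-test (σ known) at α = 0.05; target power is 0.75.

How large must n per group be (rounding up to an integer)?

n = 21 per group

Set Φ(δ − 1.960) = 0.75; then δ − 1.960 = Φ⁻¹(0.75) = 0.674, giving δ = 2.634.
(The Φ(−δ − z_{α/2}) term is vanishingly small for δ > 0 and is dropped in the standard sample-size formula.)
δ = d·√(n/2) ⇒ n = 2(δ/d)² = 2 × (2.634 / 0.82)² = 20.64.
Rounding up, n = 21 per group.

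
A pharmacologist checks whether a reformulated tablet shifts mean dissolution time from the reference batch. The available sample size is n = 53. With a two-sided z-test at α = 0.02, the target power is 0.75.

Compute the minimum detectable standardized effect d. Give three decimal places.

Need Φ(δ − 2.326) = 0.75, so δ = 2.326 + 0.674 = 3.001.
(The second rejection-region term Φ(−δ − z_{α/2}) is negligible and dropped.)
δ = d·√n ⇒ d = δ/√n = 3.001/√53 = 0.4122.

d ≈ 0.412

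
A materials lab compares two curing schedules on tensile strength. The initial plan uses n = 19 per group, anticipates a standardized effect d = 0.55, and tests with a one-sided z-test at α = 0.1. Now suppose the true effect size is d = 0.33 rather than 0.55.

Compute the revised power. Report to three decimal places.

With d = 0.33: δ = d·√(n/2) = 0.33 × √(19/2) = 1.0171. Critical value z_{0.1} = 1.282.
Revised power = Φ(δ − 1.282) = Φ(-0.264) = 0.3957.

Power ≈ 0.396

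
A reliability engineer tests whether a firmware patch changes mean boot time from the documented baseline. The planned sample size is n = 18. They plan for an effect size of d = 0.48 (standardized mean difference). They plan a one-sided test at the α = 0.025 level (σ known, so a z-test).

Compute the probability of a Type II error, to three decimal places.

β ≈ 0.470

Noncentrality parameter: δ = d·√n = 0.48 × √18 = 2.0365
One-sided α = 0.025 → critical value z_{0.025} = 1.960.
Power = P(Z > 1.960 − δ) = Φ(0.077) = 0.5305.
Type II error: β = 1 − power = 1 − 0.5305 = 0.4695.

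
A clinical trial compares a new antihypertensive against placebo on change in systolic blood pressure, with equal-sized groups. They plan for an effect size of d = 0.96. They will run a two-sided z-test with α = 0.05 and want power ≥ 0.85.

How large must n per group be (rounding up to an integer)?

n = 20 per group

For power 0.85 need Φ(δ − z_{0.025}) = 0.85, so δ = z_{0.025} + z_{0.15} = 1.960 + 1.036 = 2.996.
(Ignoring the negligible lower-tail rejection probability gives the usual closed-form inversion.)
δ = d·√(n/2) ⇒ n = 2(δ/d)² = 2 × (2.996 / 0.96)² = 19.48.
Rounding up, n = 20 per group.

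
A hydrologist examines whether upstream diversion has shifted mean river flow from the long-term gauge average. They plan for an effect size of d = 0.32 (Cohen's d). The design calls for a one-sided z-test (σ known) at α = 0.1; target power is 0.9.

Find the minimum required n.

n = 65

For power 0.9 need Φ(δ − z_{0.1}) = 0.9, so δ = z_{0.1} + z_{0.10} = 1.282 + 1.282 = 2.563.
δ = d·√n ⇒ n = (δ/d)² = (2.563 / 0.32)² = 64.16.
Round up to the next whole unit.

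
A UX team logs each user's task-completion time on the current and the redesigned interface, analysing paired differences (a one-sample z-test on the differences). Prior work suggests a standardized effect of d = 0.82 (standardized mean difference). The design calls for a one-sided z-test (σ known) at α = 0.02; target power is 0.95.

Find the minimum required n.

Set Φ(δ − 2.054) = 0.95; then δ − 2.054 = Φ⁻¹(0.95) = 1.645, giving δ = 3.699.
δ = d·√n ⇒ n = (δ/d)² = (3.699 / 0.82)² = 20.34.
Rounding up, n = 21.

n = 21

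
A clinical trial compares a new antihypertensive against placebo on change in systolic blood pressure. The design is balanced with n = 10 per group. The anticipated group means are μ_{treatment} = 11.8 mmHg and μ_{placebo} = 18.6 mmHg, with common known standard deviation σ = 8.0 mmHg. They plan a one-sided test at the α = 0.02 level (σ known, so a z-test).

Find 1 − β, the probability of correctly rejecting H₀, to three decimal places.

Standardized effect: d = |μ_{treatment} − μ_{placebo}| / σ = |11.8 − 18.6| / 8.0 = 0.8500
Noncentrality parameter: λ = d·√(n/2) = 0.8500 × √(10/2) = 1.9007
Critical value for a one-sided test at α = 0.02: z_α = 2.054.
Power = Φ(λ − 2.054) = Φ(-0.153) = 0.4392.

Power ≈ 0.439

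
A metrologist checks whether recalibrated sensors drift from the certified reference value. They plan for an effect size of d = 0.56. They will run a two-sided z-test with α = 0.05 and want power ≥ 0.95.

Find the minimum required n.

Set Φ(δ − 1.960) = 0.95; then δ − 1.960 = Φ⁻¹(0.95) = 1.645, giving δ = 3.605.
(For δ > 0 the lower-tail rejection region contributes negligibly to power, so the one-term inversion is standard.)
δ = d·√n ⇒ n = (δ/d)² = (3.605 / 0.56)² = 41.44.
Rounding up, n = 42.

n = 42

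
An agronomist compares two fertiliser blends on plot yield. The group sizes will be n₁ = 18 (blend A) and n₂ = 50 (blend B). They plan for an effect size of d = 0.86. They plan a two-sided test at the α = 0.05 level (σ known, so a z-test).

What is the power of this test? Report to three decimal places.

Noncentrality parameter: λ = d / √(1/n₁ + 1/n₂) = 0.86 / √(1/18 + 1/50) = 3.1287
Critical value for a two-sided test at α = 0.05: z_{α/2} = 1.960.
Power = Φ(λ − 1.960) + Φ(−λ − 1.960) = Φ(1.169) + Φ(-5.089) = 0.8787 + 0.0000 = 0.8787.

Power ≈ 0.879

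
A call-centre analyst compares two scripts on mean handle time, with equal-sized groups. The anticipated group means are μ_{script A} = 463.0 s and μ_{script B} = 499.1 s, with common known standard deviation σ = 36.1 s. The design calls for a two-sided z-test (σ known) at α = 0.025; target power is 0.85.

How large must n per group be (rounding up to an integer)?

Standardized effect: d = |μ_{script A} − μ_{script B}| / σ = |463.0 − 499.1| / 36.1 = 1.0000
Set Φ(δ − 2.241) = 0.85; then δ − 2.241 = Φ⁻¹(0.85) = 1.036, giving δ = 3.278.
(For δ > 0 the lower-tail rejection region contributes negligibly to power, so the one-term inversion is standard.)
δ = d·√(n/2) ⇒ n = 2(δ/d)² = 2 × (3.278 / 1.0000)² = 21.49.
Round up to the next whole unit.

n = 22 per group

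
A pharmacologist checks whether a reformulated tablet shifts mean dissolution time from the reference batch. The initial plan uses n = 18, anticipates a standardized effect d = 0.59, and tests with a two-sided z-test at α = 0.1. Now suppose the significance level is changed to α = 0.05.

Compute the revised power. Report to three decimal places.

Power ≈ 0.707

δ = d·√n = 0.59 × √18 = 2.5032 (unchanged). New critical value: z_{0.025} = 1.960.
Revised power = Φ(δ − 1.960) + Φ(−δ − 1.960) = Φ(0.543) + Φ(-4.463) = 0.7065 + 0.0000 = 0.7065.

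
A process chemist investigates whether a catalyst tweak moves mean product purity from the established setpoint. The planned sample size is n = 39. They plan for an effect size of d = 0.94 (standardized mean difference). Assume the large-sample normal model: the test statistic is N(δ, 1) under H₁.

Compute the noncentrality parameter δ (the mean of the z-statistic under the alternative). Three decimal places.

The noncentrality parameter scales effect size by the design's sample-size factor: δ = d·√n = 0.94 × √39 = 5.8703

δ ≈ 5.870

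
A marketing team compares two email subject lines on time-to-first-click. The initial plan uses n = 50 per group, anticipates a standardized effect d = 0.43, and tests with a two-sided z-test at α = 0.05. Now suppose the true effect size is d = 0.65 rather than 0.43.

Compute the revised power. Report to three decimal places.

Power ≈ 0.901

With d = 0.65: δ = d·√(n/2) = 0.65 × √(50/2) = 3.2500. Critical value z_{0.025} = 1.960.
Revised power = Φ(δ − 1.960) + Φ(−δ − 1.960) = Φ(1.290) + Φ(-5.210) = 0.9015 + 0.0000 = 0.9015.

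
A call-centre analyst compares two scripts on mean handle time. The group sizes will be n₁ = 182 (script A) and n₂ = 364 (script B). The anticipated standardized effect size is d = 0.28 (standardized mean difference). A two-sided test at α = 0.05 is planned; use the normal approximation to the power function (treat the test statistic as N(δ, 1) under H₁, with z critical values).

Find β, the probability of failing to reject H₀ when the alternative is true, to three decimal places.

β ≈ 0.130

Noncentrality parameter: δ = d / √(1/n₁ + 1/n₂) = 0.28 / √(1/182 + 1/364) = 3.0842
Critical value for a two-sided test at α = 0.05: z_{α/2} = 1.960.
Power = Φ(δ − 1.960) + Φ(−δ − 1.960) = Φ(1.124) + Φ(-5.044) = 0.8696 + 0.0000 = 0.8696.
Type II error: β = 1 − power = 1 − 0.8696 = 0.1304.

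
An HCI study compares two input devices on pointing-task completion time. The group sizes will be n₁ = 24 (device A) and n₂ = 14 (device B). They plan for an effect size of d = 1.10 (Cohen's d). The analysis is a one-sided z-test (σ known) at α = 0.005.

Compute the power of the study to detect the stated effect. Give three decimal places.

Power ≈ 0.757

Noncentrality parameter: δ = d / √(1/n₁ + 1/n₂) = 1.10 / √(1/24 + 1/14) = 3.2709
One-sided α = 0.005 → critical value z_{0.005} = 2.576.
Power = P(Z > 2.576 − δ) = Φ(0.695) = 0.7565.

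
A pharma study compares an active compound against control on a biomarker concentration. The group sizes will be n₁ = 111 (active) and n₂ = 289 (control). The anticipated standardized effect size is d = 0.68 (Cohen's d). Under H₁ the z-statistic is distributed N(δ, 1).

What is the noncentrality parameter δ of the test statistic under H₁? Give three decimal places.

δ ≈ 6.090

The noncentrality parameter scales effect size by the design's sample-size factor: δ = d / √(1/n₁ + 1/n₂) = 0.68 / √(1/111 + 1/289) = 6.0896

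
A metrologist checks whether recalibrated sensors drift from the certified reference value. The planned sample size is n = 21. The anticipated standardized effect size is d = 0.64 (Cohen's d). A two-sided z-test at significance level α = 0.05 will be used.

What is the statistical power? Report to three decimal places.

Noncentrality parameter: δ = d·√n = 0.64 × √21 = 2.9328
Critical value for a two-sided test at α = 0.05: z_{α/2} = 1.960.
Power = Φ(δ − 1.960) + Φ(−δ − 1.960) = Φ(0.973) + Φ(-4.893) = 0.8347 + 0.0000 = 0.8347.

Power ≈ 0.835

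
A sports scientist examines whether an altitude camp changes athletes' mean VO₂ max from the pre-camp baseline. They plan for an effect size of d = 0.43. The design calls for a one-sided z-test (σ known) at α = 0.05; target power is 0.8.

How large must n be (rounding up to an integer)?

n = 34

Set Φ(δ − 1.645) = 0.8; then δ − 1.645 = Φ⁻¹(0.8) = 0.842, giving δ = 2.486.
δ = d·√n ⇒ n = (δ/d)² = (2.486 / 0.43)² = 33.44.
Rounding up, n = 34.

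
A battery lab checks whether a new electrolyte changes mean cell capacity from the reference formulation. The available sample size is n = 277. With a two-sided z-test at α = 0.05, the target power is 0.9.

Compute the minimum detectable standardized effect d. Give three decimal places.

d ≈ 0.195

Need Φ(δ − 1.960) = 0.9, so δ = 1.960 + 1.282 = 3.242.
(Lower-tail contribution to power is negligible for δ > 0.)
δ = d·√n ⇒ d = δ/√n = 3.242/√277 = 0.1948.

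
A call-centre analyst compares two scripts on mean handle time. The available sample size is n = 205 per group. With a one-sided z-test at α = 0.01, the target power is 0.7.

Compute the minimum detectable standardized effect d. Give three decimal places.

Need Φ(δ − 2.326) = 0.7, so δ = 2.326 + 0.524 = 2.851.
δ = d·√(n/2) ⇒ d = δ/√(n/2) = 2.851/√(205/2) = 0.2816.

d ≈ 0.282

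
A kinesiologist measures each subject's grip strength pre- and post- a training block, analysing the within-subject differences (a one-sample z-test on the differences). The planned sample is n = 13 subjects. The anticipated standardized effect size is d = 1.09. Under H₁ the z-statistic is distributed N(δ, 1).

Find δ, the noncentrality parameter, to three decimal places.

δ ≈ 3.930

δ = d·√n = 1.09 × √13 = 3.9301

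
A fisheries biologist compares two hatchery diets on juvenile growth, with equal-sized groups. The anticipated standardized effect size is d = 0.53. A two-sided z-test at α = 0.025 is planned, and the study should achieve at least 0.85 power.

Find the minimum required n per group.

For power 0.85 need Φ(δ − z_{0.0125}) = 0.85, so δ = z_{0.0125} + z_{0.15} = 2.241 + 1.036 = 3.278.
(For δ > 0 the lower-tail rejection region contributes negligibly to power, so the one-term inversion is standard.)
δ = d·√(n/2) ⇒ n = 2(δ/d)² = 2 × (3.278 / 0.53)² = 76.50.
Rounding up, n = 77 per group.

n = 77 per group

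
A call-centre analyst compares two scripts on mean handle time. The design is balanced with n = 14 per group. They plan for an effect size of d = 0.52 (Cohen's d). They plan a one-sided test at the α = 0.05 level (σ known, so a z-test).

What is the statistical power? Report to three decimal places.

Noncentrality parameter: δ = d·√(n/2) = 0.52 × √(14/2) = 1.3758
Critical value for a one-sided test at α = 0.05: z_α = 1.645.
Power = Φ(δ − 1.645) = Φ(-0.269) = 0.3939.

Power ≈ 0.394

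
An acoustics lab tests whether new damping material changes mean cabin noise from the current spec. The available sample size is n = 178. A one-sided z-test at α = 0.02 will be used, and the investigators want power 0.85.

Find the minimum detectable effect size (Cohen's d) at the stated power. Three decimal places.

d ≈ 0.232

Need Φ(δ − 2.054) = 0.85, so δ = 2.054 + 1.036 = 3.090.
δ = d·√n ⇒ d = δ/√n = 3.090/√178 = 0.2316.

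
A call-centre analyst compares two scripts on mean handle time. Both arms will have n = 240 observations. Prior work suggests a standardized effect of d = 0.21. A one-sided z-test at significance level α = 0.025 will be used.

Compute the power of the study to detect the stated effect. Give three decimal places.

Power ≈ 0.633

Noncentrality parameter: δ = d·√(n/2) = 0.21 × √(240/2) = 2.3004
Critical value for a one-sided test at α = 0.025: z_α = 1.960.
Power = P(Z > 1.960 − δ) = Φ(0.340) = 0.6332.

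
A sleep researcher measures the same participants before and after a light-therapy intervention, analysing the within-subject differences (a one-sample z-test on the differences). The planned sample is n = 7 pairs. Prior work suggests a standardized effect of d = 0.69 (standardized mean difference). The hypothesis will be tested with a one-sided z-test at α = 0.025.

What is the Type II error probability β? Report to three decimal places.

Noncentrality parameter: δ = d·√n = 0.69 × √7 = 1.8256
One-sided α = 0.025 → critical value z_{0.025} = 1.960.
Power = Φ(δ − 1.960) = Φ(-0.134) = 0.4465.
Type II error: β = 1 − power = 1 − 0.4465 = 0.5535.

β ≈ 0.553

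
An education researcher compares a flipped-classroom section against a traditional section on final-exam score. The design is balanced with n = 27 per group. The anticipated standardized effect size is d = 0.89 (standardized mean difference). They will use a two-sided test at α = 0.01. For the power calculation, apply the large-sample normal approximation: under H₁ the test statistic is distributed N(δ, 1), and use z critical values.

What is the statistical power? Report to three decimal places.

Noncentrality parameter: δ = d·√(n/2) = 0.89 × √(27/2) = 3.2701
Critical value for a two-sided test at α = 0.01: z_{α/2} = 2.576.
Power = Φ(δ − 2.576) + Φ(−δ − 2.576) = Φ(0.694) + Φ(-5.846) = 0.7562 + 0.0000 = 0.7562.

Power ≈ 0.756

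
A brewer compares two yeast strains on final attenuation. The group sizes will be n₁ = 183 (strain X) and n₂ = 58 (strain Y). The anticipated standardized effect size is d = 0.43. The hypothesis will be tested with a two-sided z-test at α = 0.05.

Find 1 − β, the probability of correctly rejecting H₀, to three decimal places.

Noncentrality parameter: λ = d / √(1/n₁ + 1/n₂) = 0.43 / √(1/183 + 1/58) = 2.8536
Two-sided α = 0.05 → critical value z_{0.025} = 1.960.
Power = Φ(λ − 1.960) + Φ(−λ − 1.960) = Φ(0.894) + Φ(-4.814) = 0.8143 + 0.0000 = 0.8143.

Power ≈ 0.814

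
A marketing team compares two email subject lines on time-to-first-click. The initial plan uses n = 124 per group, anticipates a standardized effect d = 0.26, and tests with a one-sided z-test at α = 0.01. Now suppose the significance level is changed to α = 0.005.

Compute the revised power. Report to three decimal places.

Power ≈ 0.299

δ = d·√(n/2) = 0.26 × √(124/2) = 2.0472 (unchanged). New critical value: z_{0.005} = 2.576.
Revised power = P(Z > 2.576 − δ) = Φ(-0.529) = 0.2985.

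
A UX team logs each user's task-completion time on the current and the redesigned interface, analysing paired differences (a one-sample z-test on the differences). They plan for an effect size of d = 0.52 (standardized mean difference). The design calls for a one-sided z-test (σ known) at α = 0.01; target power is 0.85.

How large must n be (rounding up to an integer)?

Set Φ(δ − 2.326) = 0.85; then δ − 2.326 = Φ⁻¹(0.85) = 1.036, giving δ = 3.363.
δ = d·√n ⇒ n = (δ/d)² = (3.363 / 0.52)² = 41.82.
Rounding up, n = 42.

n = 42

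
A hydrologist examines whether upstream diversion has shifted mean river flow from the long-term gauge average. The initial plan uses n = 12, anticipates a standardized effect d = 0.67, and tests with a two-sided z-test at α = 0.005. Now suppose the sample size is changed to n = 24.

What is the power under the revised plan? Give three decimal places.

With n = 24: δ = d·√n = 0.67 × √24 = 3.2823. Critical value z_{0.0025} = 2.807.
Revised power = Φ(δ − 2.807) + Φ(−δ − 2.807) = Φ(0.475) + Φ(-6.089) = 0.6827 + 0.0000 = 0.6827.

Power ≈ 0.683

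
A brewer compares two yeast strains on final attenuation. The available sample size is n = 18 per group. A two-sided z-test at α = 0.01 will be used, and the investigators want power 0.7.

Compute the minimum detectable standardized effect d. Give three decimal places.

Need Φ(δ − 2.576) = 0.7, so δ = 2.576 + 0.524 = 3.100.
(Lower-tail contribution to power is negligible for δ > 0.)
δ = d·√(n/2) ⇒ d = δ/√(n/2) = 3.100/√(18/2) = 1.0334.

d ≈ 1.033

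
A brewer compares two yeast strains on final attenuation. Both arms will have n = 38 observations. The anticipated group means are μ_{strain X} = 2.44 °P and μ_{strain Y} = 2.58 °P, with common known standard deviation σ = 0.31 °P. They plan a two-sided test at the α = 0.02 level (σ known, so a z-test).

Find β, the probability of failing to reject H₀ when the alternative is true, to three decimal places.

Standardized effect: d = |μ_{strain X} − μ_{strain Y}| / σ = |2.44 − 2.58| / 0.31 = 0.4516
Noncentrality parameter: δ = d·√(n/2) = 0.4516 × √(38/2) = 1.9685
Two-sided α = 0.02 → critical value z_{0.01} = 2.326.
Power = Φ(δ − 2.326) + Φ(−δ − 2.326) = Φ(-0.358) + Φ(-4.295) = 0.3602 + 0.0000 = 0.3603.
Type II error: β = 1 − power = 1 − 0.3603 = 0.6397.

β ≈ 0.640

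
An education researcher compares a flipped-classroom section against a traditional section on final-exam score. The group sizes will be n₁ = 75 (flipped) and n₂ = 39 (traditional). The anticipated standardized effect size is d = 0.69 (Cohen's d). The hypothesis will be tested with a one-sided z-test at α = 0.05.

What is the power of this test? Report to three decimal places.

Noncentrality parameter: δ = d / √(1/n₁ + 1/n₂) = 0.69 / √(1/75 + 1/39) = 3.4951
Critical value for a one-sided test at α = 0.05: z_α = 1.645.
Power = Φ(δ − 1.645) = Φ(1.850) = 0.9679.

Power ≈ 0.968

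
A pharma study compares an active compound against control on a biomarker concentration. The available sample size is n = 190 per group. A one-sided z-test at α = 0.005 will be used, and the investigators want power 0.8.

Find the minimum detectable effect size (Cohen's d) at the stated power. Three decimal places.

d ≈ 0.351

Required noncentrality: δ = z_{0.005} + z_{0.20} = 2.576 + 0.842 = 3.417.
δ = d·√(n/2) ⇒ d = δ/√(n/2) = 3.417/√(190/2) = 0.3506.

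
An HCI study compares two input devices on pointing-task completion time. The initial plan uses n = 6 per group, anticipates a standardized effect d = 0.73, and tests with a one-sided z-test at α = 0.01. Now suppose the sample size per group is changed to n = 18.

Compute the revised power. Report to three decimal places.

Power ≈ 0.446

With n = 18 per group: δ = d·√(n/2) = 0.73 × √(18/2) = 2.1900. Critical value z_{0.01} = 2.326.
Revised power = P(Z > 2.326 − δ) = Φ(-0.136) = 0.4458.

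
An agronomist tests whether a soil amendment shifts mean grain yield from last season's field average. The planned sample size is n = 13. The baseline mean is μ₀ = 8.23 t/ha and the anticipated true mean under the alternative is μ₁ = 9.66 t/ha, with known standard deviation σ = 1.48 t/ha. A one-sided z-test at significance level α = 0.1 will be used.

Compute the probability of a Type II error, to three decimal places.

β ≈ 0.014

Standardized effect: d = |μ₁ − μ₀| / σ = |9.66 − 8.23| / 1.48 = 0.9662
Noncentrality parameter: δ = d·√n = 0.9662 × √13 = 3.4837
Critical value for a one-sided test at α = 0.1: z_α = 1.282.
Power = Φ(δ − 1.282) = Φ(2.202) = 0.9862.
Type II error: β = 1 − power = 1 − 0.9862 = 0.0138.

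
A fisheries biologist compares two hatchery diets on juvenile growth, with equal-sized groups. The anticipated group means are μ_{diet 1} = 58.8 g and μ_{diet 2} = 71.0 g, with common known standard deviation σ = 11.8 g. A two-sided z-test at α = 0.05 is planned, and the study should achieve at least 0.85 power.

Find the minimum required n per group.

n = 17 per group

Standardized effect: d = |μ_{diet 1} − μ_{diet 2}| / σ = |58.8 − 71.0| / 11.8 = 1.0339
For power 0.85 need Φ(δ − z_{0.025}) = 0.85, so δ = z_{0.025} + z_{0.15} = 1.960 + 1.036 = 2.996.
(The Φ(−δ − z_{α/2}) term is vanishingly small for δ > 0 and is dropped in the standard sample-size formula.)
δ = d·√(n/2) ⇒ n = 2(δ/d)² = 2 × (2.996 / 1.0339)² = 16.80.
Rounding up, n = 17 per group.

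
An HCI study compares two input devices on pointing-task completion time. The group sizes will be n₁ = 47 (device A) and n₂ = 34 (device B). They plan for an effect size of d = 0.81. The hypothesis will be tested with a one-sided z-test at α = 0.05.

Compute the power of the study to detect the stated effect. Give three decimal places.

Power ≈ 0.975

Noncentrality parameter: δ = d / √(1/n₁ + 1/n₂) = 0.81 / √(1/47 + 1/34) = 3.5977
Critical value for a one-sided test at α = 0.05: z_α = 1.645.
Power = Φ(δ − 1.645) = Φ(1.953) = 0.9746.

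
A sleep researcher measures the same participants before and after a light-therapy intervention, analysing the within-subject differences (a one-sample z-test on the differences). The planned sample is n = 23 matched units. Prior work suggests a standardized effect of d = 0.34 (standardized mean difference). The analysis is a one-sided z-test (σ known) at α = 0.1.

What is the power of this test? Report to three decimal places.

Power ≈ 0.636

Noncentrality parameter: δ = d·√n = 0.34 × √23 = 1.6306
One-sided α = 0.1 → critical value z_{0.1} = 1.282.
Power = P(Z > 1.282 − δ) = Φ(0.349) = 0.6365.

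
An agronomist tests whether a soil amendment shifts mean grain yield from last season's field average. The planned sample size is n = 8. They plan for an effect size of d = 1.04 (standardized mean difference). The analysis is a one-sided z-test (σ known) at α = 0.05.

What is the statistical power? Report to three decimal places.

Noncentrality parameter: δ = d·√n = 1.04 × √8 = 2.9416
Critical value for a one-sided test at α = 0.05: z_α = 1.645.
Power = P(Z > 1.645 − δ) = Φ(1.297) = 0.9026.

Power ≈ 0.903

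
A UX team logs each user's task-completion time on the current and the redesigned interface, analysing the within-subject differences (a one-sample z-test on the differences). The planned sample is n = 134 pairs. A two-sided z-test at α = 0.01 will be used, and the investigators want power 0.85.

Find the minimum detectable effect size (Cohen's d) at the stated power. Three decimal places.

Required noncentrality: δ = z_{0.005} + z_{0.15} = 2.576 + 1.036 = 3.612.
(The second rejection-region term Φ(−δ − z_{α/2}) is negligible and dropped.)
δ = d·√n ⇒ d = δ/√n = 3.612/√134 = 0.3121.

d ≈ 0.312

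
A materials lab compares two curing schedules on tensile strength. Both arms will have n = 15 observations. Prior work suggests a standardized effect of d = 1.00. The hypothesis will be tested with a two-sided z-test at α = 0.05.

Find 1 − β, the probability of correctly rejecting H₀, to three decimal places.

Power ≈ 0.782

Noncentrality parameter: δ = d·√(n/2) = 1.00 × √(15/2) = 2.7386
Critical value for a two-sided test at α = 0.05: z_{α/2} = 1.960.
Power = Φ(δ − 1.960) + Φ(−δ − 1.960) = Φ(0.779) + Φ(-4.699) = 0.7819 + 0.0000 = 0.7819.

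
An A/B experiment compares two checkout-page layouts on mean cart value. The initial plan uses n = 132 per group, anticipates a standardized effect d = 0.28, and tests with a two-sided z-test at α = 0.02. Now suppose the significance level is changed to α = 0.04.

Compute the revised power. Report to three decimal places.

Power ≈ 0.587

δ = d·√(n/2) = 0.28 × √(132/2) = 2.2747 (unchanged). New critical value: z_{0.02} = 2.054.
Revised power = Φ(δ − 2.054) + Φ(−δ − 2.054) = Φ(0.221) + Φ(-4.328) = 0.5874 + 0.0000 = 0.5875.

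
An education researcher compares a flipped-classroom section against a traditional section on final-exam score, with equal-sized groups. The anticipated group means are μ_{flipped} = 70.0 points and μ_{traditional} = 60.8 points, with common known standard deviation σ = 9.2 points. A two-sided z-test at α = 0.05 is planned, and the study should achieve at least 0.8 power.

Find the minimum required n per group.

Standardized effect: d = |μ_{flipped} − μ_{traditional}| / σ = |70.0 − 60.8| / 9.2 = 1.0000
Set Φ(δ − 1.960) = 0.8; then δ − 1.960 = Φ⁻¹(0.8) = 0.842, giving δ = 2.802.
(For δ > 0 the lower-tail rejection region contributes negligibly to power, so the one-term inversion is standard.)
δ = d·√(n/2) ⇒ n = 2(δ/d)² = 2 × (2.802 / 1.0000)² = 15.70.
Round up to the next whole unit.

n = 16 per group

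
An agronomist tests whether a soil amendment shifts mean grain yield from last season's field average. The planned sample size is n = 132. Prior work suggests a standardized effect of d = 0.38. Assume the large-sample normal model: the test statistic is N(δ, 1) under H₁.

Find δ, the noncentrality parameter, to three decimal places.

The noncentrality parameter scales effect size by the design's sample-size factor: δ = d·√n = 0.38 × √132 = 4.3659

δ ≈ 4.366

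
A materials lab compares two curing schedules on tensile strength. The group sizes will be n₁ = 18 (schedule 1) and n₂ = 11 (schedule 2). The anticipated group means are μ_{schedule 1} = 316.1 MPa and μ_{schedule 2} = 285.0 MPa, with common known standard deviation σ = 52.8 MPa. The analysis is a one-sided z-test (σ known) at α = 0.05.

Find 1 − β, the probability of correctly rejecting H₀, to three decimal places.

Power ≈ 0.458

Standardized effect: d = |μ_{schedule 1} − μ_{schedule 2}| / σ = |316.1 − 285.0| / 52.8 = 0.5890
Noncentrality parameter: δ = d / √(1/n₁ + 1/n₂) = 0.5890 / √(1/18 + 1/11) = 1.5391
One-sided α = 0.05 → critical value z_{0.05} = 1.645.
Power = P(Z > 1.645 − δ) = Φ(-0.106) = 0.4579.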